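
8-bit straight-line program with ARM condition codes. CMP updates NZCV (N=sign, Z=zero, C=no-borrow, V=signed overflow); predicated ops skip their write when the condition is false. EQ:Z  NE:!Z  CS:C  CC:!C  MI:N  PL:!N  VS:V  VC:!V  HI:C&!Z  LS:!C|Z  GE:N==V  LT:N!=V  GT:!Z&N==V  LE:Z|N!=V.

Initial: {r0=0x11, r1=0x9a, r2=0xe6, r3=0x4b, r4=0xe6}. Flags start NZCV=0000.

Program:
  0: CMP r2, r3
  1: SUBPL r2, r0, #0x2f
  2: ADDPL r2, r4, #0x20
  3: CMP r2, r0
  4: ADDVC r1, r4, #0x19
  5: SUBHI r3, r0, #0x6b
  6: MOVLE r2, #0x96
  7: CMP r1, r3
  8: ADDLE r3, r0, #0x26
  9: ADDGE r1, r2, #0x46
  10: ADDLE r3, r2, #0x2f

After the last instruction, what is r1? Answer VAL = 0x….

VAL = 0xdc

0: ✓ CMP  NZCV=1010
1: · SUBPL
2: · ADDPL
3: ✓ CMP  NZCV=1010
4: ✓ ADDVC  r1←0xff
5: ✓ SUBHI  r3←0xa6
6: ✓ MOVLE  r2←0x96
7: ✓ CMP  NZCV=0010
8: · ADDLE
9: ✓ ADDGE  r1←0xdc
10: · ADDLE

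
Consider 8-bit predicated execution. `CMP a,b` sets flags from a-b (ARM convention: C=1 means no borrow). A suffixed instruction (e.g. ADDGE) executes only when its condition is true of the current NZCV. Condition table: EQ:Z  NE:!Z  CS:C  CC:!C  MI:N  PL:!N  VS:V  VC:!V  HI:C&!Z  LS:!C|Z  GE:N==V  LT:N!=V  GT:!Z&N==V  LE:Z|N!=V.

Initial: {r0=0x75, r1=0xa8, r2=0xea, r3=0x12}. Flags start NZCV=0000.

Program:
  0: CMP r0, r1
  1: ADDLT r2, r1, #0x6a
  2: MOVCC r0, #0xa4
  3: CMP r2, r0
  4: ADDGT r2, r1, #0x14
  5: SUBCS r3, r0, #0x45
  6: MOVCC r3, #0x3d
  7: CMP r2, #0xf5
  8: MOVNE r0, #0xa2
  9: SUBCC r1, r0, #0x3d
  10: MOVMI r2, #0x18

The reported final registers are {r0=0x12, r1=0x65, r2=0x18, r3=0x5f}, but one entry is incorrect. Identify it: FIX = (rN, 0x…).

FIX = (r0, 0xa2)

[0] flags=1001 → (cmp)
[1] flags=1001 LT?F → skip
[2] flags=1001 CC?T → r0=0xa4
[3] flags=0010 → (cmp)
[4] flags=0010 GT?T → r2=0xbc
[5] flags=0010 CS?T → r3=0x5f
[6] flags=0010 CC?F → skip
[7] flags=1000 → (cmp)
[8] flags=1000 NE?T → r0=0xa2
[9] flags=1000 CC?T → r1=0x65
[10] flags=1000 MI?T → r2=0x18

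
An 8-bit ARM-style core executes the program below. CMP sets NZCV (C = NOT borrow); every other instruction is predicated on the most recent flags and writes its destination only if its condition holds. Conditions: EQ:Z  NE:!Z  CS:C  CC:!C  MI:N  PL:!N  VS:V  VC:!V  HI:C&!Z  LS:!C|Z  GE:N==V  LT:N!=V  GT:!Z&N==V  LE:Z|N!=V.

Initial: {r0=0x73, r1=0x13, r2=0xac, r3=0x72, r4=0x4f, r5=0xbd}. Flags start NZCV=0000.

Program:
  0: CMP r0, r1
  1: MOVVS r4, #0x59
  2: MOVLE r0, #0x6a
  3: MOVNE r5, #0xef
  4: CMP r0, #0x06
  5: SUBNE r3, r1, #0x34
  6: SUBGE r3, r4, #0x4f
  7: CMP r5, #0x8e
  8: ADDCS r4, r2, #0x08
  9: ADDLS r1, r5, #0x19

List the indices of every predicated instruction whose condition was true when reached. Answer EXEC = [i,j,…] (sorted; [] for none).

EXEC = [3,5,6,8]

[0] flags=0010 → (cmp)
[1] flags=0010 VS?F → skip
[2] flags=0010 LE?F → skip
[3] flags=0010 NE?T → r5=0xef
[4] flags=0010 → (cmp)
[5] flags=0010 NE?T → r3=0xdf
[6] flags=0010 GE?T → r3=0x00
[7] flags=0010 → (cmp)
[8] flags=0010 CS?T → r4=0xb4
[9] flags=0010 LS?F → skip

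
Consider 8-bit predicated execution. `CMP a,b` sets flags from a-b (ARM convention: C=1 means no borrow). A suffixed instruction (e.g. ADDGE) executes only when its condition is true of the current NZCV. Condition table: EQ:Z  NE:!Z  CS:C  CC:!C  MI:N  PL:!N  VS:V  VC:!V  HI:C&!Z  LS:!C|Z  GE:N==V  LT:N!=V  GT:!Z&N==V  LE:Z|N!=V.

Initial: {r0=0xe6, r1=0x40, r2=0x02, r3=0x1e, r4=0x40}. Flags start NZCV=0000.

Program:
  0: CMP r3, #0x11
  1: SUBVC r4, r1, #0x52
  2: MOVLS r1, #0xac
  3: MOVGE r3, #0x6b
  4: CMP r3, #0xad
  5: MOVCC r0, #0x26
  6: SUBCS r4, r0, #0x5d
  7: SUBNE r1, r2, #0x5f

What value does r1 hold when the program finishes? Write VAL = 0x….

[0] flags=0010 → (cmp)
[1] flags=0010 VC?T → r4=0xee
[2] flags=0010 LS?F → skip
[3] flags=0010 GE?T → r3=0x6b
[4] flags=1001 → (cmp)
[5] flags=1001 CC?T → r0=0x26
[6] flags=1001 CS?F → skip
[7] flags=1001 NE?T → r1=0xa3

VAL = 0xa3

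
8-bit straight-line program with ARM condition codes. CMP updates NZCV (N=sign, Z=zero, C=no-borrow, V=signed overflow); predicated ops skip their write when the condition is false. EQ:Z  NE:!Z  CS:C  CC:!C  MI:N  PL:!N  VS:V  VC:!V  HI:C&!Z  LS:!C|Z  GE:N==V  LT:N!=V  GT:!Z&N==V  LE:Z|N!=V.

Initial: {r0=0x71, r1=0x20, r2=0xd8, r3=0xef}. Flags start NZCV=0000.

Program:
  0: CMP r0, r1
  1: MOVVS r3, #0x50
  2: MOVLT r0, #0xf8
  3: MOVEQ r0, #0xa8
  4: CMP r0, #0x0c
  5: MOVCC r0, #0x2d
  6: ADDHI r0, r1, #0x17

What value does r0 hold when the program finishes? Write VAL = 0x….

VAL = 0x37

[0] flags=0010 → (cmp)
[1] flags=0010 VS?F → skip
[2] flags=0010 LT?F → skip
[3] flags=0010 EQ?F → skip
[4] flags=0010 → (cmp)
[5] flags=0010 CC?F → skip
[6] flags=0010 HI?T → r0=0x37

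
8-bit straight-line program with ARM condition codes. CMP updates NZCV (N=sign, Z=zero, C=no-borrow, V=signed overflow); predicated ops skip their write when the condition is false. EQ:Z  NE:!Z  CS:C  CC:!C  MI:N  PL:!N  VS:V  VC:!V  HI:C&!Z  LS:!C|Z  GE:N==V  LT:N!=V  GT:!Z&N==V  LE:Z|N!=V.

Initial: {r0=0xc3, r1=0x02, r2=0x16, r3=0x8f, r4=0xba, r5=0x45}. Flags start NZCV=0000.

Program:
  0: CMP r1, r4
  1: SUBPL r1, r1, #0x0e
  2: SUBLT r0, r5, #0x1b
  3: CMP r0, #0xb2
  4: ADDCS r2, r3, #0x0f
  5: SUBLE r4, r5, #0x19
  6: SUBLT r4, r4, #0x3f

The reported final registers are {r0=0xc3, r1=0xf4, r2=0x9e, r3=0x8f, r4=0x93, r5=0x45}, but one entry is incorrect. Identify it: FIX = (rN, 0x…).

FIX = (r4, 0xba)

0: ✓ CMP  NZCV=0000
1: ✓ SUBPL  r1←0xf4
2: · SUBLT
3: ✓ CMP  NZCV=0010
4: ✓ ADDCS  r2←0x9e
5: · SUBLE
6: · SUBLT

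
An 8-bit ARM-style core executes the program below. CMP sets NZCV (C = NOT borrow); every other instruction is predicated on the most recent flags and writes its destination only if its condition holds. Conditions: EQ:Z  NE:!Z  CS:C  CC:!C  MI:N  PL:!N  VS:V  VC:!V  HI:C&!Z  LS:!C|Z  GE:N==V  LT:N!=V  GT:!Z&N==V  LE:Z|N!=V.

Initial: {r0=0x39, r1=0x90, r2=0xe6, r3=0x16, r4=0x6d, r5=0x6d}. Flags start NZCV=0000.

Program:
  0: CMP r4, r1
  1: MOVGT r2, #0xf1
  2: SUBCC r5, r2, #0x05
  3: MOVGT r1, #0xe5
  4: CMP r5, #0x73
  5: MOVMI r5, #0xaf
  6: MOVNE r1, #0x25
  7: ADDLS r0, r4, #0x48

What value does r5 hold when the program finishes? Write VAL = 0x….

[0] flags=1001 → (cmp)
[1] flags=1001 GT?T → r2=0xf1
[2] flags=1001 CC?T → r5=0xec
[3] flags=1001 GT?T → r1=0xe5
[4] flags=0011 → (cmp)
[5] flags=0011 MI?F → skip
[6] flags=0011 NE?T → r1=0x25
[7] flags=0011 LS?F → skip

VAL = 0xec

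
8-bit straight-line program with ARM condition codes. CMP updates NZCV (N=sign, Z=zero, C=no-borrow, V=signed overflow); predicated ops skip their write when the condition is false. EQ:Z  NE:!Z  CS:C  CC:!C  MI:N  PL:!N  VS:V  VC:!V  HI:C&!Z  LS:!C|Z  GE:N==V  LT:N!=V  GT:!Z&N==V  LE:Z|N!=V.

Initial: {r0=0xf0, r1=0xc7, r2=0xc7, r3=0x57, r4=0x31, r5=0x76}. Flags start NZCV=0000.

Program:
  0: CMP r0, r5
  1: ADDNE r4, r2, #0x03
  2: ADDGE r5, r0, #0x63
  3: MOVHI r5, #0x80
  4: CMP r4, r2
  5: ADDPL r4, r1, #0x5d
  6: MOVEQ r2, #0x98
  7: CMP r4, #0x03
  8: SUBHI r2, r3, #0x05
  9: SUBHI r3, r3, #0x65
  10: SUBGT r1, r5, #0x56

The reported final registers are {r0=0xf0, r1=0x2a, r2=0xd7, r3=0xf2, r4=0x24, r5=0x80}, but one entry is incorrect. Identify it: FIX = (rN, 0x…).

0: ✓ CMP  NZCV=0011
1: ✓ ADDNE  r4←0xca
2: · ADDGE
3: ✓ MOVHI  r5←0x80
4: ✓ CMP  NZCV=0010
5: ✓ ADDPL  r4←0x24
6: · MOVEQ
7: ✓ CMP  NZCV=0010
8: ✓ SUBHI  r2←0x52
9: ✓ SUBHI  r3←0xf2
10: ✓ SUBGT  r1←0x2a

FIX = (r2, 0x52)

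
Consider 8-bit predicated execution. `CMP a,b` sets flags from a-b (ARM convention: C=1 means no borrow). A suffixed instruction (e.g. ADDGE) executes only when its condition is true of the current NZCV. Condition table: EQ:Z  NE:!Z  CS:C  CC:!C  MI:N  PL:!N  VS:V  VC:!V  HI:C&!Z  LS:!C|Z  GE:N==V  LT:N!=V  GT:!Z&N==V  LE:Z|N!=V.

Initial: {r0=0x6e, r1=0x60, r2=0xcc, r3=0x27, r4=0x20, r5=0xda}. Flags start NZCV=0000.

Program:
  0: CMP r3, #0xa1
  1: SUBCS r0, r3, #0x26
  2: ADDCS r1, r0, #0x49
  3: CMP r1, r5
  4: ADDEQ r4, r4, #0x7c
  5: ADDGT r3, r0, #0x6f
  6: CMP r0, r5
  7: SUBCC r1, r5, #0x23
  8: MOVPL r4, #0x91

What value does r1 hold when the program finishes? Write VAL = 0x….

[0] flags=1001 → (cmp)
[1] flags=1001 CS?F → skip
[2] flags=1001 CS?F → skip
[3] flags=1001 → (cmp)
[4] flags=1001 EQ?F → skip
[5] flags=1001 GT?T → r3=0xdd
[6] flags=1001 → (cmp)
[7] flags=1001 CC?T → r1=0xb7
[8] flags=1001 PL?F → skip

VAL = 0xb7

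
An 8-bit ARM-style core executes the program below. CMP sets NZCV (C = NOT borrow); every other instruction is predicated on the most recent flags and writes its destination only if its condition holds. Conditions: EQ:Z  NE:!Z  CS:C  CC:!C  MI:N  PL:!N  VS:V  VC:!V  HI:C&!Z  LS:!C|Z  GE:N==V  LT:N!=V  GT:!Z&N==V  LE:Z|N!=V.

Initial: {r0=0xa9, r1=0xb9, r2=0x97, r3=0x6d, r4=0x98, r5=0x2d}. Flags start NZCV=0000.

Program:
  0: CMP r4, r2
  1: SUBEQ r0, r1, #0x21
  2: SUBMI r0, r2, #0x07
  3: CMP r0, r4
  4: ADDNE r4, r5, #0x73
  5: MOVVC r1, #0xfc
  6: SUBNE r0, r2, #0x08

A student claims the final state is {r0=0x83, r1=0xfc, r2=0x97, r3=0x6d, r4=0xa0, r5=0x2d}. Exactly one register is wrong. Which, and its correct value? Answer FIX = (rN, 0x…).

FIX = (r0, 0x8f)

[0] flags=0010 → (cmp)
[1] flags=0010 EQ?F → skip
[2] flags=0010 MI?F → skip
[3] flags=0010 → (cmp)
[4] flags=0010 NE?T → r4=0xa0
[5] flags=0010 VC?T → r1=0xfc
[6] flags=0010 NE?T → r0=0x8f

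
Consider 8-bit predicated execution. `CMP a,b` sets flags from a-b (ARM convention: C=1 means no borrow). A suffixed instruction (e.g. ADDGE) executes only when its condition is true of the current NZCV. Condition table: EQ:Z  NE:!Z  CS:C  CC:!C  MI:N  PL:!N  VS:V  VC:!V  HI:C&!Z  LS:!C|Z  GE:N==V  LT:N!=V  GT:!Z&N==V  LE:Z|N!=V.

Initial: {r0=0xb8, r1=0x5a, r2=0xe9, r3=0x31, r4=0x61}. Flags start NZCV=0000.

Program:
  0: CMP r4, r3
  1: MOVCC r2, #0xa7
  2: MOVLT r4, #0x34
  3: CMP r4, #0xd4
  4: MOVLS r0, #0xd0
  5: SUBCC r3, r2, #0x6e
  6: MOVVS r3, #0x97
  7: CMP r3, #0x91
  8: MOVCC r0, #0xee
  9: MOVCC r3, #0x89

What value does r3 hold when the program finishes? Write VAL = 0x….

0: ✓ CMP  NZCV=0010
1: · MOVCC
2: · MOVLT
3: ✓ CMP  NZCV=1001
4: ✓ MOVLS  r0←0xd0
5: ✓ SUBCC  r3←0x7b
6: ✓ MOVVS  r3←0x97
7: ✓ CMP  NZCV=0010
8: · MOVCC
9: · MOVCC

VAL = 0x97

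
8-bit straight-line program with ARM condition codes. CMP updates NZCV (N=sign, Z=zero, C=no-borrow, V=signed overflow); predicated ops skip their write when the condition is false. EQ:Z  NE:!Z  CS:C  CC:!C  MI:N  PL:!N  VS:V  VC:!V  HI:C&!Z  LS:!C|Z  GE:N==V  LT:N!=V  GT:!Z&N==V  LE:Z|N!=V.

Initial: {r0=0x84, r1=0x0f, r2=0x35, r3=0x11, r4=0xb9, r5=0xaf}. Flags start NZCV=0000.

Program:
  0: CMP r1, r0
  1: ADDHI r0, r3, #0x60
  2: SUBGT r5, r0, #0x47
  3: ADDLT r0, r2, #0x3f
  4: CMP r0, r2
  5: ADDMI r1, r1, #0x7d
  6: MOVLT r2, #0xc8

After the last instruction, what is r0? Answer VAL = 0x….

0: ✓ CMP  NZCV=1001
1: · ADDHI
2: ✓ SUBGT  r5←0x3d
3: · ADDLT
4: ✓ CMP  NZCV=0011
5: · ADDMI
6: ✓ MOVLT  r2←0xc8

VAL = 0x84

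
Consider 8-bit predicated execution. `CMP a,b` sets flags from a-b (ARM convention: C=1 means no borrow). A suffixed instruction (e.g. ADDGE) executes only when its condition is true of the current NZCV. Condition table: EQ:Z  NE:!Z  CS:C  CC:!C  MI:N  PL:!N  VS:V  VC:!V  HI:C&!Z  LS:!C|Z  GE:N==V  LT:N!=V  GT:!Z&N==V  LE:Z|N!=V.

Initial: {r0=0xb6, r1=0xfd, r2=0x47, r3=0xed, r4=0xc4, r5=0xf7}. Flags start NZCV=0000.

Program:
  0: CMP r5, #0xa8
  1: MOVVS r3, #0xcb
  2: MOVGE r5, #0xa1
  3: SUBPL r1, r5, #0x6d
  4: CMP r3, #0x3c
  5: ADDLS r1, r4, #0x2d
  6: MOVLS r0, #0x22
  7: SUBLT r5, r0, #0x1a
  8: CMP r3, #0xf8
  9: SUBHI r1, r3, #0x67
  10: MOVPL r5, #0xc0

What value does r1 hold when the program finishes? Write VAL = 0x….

[0] flags=0010 → (cmp)
[1] flags=0010 VS?F → skip
[2] flags=0010 GE?T → r5=0xa1
[3] flags=0010 PL?T → r1=0x34
[4] flags=1010 → (cmp)
[5] flags=1010 LS?F → skip
[6] flags=1010 LS?F → skip
[7] flags=1010 LT?T → r5=0x9c
[8] flags=1000 → (cmp)
[9] flags=1000 HI?F → skip
[10] flags=1000 PL?F → skip

VAL = 0x34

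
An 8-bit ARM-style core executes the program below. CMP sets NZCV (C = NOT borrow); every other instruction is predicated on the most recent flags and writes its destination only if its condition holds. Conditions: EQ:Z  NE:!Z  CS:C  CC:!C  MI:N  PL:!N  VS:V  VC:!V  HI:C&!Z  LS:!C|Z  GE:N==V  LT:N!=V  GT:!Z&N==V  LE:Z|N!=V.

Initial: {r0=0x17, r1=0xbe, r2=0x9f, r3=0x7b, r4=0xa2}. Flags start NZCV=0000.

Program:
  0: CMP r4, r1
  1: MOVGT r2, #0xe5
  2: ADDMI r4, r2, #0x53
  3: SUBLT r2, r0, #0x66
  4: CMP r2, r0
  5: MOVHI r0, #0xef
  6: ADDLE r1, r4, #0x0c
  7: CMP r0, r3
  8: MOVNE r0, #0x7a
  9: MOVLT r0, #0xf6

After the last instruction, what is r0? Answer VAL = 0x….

VAL = 0xf6

0: ✓ CMP  NZCV=1000
1: · MOVGT
2: ✓ ADDMI  r4←0xf2
3: ✓ SUBLT  r2←0xb1
4: ✓ CMP  NZCV=1010
5: ✓ MOVHI  r0←0xef
6: ✓ ADDLE  r1←0xfe
7: ✓ CMP  NZCV=0011
8: ✓ MOVNE  r0←0x7a
9: ✓ MOVLT  r0←0xf6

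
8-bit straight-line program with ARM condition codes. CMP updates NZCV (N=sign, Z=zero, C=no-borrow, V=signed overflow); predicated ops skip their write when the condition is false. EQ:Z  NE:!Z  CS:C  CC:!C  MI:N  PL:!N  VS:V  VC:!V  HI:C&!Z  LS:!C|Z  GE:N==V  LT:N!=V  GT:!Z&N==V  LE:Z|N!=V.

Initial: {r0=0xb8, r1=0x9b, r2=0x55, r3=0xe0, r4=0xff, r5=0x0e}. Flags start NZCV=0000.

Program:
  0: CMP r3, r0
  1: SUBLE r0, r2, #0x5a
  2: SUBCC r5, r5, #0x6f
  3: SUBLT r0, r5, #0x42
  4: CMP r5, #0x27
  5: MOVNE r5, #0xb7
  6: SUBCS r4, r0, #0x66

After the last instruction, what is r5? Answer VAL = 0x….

VAL = 0xb7

0: ✓ CMP  NZCV=0010
1: · SUBLE
2: · SUBCC
3: · SUBLT
4: ✓ CMP  NZCV=1000
5: ✓ MOVNE  r5←0xb7
6: · SUBCS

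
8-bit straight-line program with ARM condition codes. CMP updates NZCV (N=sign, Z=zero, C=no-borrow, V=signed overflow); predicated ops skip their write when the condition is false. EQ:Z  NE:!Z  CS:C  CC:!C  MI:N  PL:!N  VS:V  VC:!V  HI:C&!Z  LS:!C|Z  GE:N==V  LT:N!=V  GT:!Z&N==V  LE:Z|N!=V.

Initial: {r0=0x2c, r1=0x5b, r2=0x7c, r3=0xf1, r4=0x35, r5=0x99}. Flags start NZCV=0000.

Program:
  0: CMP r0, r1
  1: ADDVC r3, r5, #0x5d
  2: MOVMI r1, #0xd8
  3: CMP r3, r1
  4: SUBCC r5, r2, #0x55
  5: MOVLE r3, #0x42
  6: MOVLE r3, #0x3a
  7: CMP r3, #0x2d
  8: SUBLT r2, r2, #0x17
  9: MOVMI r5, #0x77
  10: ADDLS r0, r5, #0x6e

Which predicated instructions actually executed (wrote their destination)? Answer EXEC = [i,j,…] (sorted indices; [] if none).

EXEC = [1,2,8,9]

[0] flags=1000 → (cmp)
[1] flags=1000 VC?T → r3=0xf6
[2] flags=1000 MI?T → r1=0xd8
[3] flags=0010 → (cmp)
[4] flags=0010 CC?F → skip
[5] flags=0010 LE?F → skip
[6] flags=0010 LE?F → skip
[7] flags=1010 → (cmp)
[8] flags=1010 LT?T → r2=0x65
[9] flags=1010 MI?T → r5=0x77
[10] flags=1010 LS?F → skip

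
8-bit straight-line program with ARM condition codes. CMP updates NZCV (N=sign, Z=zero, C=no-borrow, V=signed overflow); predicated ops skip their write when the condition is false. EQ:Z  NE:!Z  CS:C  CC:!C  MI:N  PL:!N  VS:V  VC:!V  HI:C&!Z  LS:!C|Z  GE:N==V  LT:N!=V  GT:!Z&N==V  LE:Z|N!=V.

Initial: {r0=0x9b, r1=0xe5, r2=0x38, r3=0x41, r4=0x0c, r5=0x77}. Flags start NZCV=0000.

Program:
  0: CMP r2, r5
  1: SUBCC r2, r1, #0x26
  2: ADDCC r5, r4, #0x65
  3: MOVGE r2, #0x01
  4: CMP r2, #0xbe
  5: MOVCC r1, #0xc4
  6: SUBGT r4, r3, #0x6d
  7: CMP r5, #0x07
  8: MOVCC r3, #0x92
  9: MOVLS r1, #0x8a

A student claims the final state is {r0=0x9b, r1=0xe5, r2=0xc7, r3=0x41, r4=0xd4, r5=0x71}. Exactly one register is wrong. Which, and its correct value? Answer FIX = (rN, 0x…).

FIX = (r2, 0xbf)

[0] flags=1000 → (cmp)
[1] flags=1000 CC?T → r2=0xbf
[2] flags=1000 CC?T → r5=0x71
[3] flags=1000 GE?F → skip
[4] flags=0010 → (cmp)
[5] flags=0010 CC?F → skip
[6] flags=0010 GT?T → r4=0xd4
[7] flags=0010 → (cmp)
[8] flags=0010 CC?F → skip
[9] flags=0010 LS?F → skip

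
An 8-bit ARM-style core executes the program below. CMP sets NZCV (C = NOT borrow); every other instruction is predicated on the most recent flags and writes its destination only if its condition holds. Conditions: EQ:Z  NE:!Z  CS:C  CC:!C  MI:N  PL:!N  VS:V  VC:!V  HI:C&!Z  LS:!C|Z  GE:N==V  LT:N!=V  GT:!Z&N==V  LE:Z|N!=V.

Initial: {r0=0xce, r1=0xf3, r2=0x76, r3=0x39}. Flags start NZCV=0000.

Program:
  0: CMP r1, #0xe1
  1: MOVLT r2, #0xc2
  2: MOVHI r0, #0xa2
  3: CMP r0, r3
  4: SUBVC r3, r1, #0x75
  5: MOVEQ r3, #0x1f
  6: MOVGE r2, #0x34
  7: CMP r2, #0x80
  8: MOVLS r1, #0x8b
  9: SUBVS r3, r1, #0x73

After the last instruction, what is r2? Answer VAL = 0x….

[0] flags=0010 → (cmp)
[1] flags=0010 LT?F → skip
[2] flags=0010 HI?T → r0=0xa2
[3] flags=0011 → (cmp)
[4] flags=0011 VC?F → skip
[5] flags=0011 EQ?F → skip
[6] flags=0011 GE?F → skip
[7] flags=1001 → (cmp)
[8] flags=1001 LS?T → r1=0x8b
[9] flags=1001 VS?T → r3=0x18

VAL = 0x76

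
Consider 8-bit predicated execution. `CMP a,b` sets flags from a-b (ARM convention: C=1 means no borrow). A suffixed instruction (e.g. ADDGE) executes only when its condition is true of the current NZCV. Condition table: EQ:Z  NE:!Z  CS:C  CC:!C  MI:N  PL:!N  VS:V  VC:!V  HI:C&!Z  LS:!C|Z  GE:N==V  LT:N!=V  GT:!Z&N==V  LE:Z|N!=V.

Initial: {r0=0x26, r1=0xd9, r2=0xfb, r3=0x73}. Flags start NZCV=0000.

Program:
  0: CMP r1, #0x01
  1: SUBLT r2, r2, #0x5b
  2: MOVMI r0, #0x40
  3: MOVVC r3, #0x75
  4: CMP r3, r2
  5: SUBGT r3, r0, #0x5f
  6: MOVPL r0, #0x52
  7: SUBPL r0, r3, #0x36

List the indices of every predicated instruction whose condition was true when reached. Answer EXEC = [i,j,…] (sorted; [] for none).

EXEC = [1,2,3,5]

[0] flags=1010 → (cmp)
[1] flags=1010 LT?T → r2=0xa0
[2] flags=1010 MI?T → r0=0x40
[3] flags=1010 VC?T → r3=0x75
[4] flags=1001 → (cmp)
[5] flags=1001 GT?T → r3=0xe1
[6] flags=1001 PL?F → skip
[7] flags=1001 PL?F → skip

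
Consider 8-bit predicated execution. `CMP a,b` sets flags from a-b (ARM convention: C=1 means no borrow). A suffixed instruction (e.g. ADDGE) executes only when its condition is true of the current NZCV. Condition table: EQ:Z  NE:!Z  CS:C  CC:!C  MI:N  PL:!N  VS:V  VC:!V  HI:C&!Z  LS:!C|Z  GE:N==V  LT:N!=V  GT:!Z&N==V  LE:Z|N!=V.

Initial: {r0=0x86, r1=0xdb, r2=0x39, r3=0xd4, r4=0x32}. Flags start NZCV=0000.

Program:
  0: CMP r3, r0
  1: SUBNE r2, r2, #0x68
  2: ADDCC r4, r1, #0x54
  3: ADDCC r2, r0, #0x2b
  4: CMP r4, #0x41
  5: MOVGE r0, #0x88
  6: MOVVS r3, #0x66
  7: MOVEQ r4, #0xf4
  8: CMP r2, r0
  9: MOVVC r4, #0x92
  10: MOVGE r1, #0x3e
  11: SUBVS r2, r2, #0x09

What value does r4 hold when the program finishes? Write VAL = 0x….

0: ✓ CMP  NZCV=0010
1: ✓ SUBNE  r2←0xd1
2: · ADDCC
3: · ADDCC
4: ✓ CMP  NZCV=1000
5: · MOVGE
6: · MOVVS
7: · MOVEQ
8: ✓ CMP  NZCV=0010
9: ✓ MOVVC  r4←0x92
10: ✓ MOVGE  r1←0x3e
11: · SUBVS

VAL = 0x92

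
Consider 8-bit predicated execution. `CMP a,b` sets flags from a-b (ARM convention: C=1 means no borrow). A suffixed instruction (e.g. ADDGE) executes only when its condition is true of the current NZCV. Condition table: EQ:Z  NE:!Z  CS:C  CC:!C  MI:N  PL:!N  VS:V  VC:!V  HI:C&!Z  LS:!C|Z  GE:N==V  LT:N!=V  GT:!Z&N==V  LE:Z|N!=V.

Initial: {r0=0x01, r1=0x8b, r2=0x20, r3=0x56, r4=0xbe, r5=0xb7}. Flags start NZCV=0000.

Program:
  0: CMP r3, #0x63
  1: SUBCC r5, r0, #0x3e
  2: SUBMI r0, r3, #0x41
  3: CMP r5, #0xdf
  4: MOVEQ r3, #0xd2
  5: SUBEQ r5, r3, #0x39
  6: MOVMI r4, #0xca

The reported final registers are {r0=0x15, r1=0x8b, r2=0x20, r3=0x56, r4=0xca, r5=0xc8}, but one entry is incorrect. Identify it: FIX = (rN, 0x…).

[0] flags=1000 → (cmp)
[1] flags=1000 CC?T → r5=0xc3
[2] flags=1000 MI?T → r0=0x15
[3] flags=1000 → (cmp)
[4] flags=1000 EQ?F → skip
[5] flags=1000 EQ?F → skip
[6] flags=1000 MI?T → r4=0xca

FIX = (r5, 0xc3)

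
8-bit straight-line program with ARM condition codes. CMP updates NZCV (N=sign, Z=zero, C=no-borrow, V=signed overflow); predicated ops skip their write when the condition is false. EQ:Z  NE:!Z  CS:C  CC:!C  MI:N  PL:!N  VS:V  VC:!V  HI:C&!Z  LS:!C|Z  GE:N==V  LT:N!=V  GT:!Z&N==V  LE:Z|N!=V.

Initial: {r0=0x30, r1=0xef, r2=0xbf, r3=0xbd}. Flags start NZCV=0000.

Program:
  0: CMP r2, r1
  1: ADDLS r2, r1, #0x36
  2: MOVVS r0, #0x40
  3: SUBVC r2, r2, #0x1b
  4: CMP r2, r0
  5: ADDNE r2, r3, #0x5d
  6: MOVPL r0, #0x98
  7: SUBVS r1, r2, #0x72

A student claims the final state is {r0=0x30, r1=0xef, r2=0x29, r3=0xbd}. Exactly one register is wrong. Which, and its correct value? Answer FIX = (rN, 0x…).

FIX = (r2, 0x1a)

[0] flags=1000 → (cmp)
[1] flags=1000 LS?T → r2=0x25
[2] flags=1000 VS?F → skip
[3] flags=1000 VC?T → r2=0x0a
[4] flags=1000 → (cmp)
[5] flags=1000 NE?T → r2=0x1a
[6] flags=1000 PL?F → skip
[7] flags=1000 VS?F → skip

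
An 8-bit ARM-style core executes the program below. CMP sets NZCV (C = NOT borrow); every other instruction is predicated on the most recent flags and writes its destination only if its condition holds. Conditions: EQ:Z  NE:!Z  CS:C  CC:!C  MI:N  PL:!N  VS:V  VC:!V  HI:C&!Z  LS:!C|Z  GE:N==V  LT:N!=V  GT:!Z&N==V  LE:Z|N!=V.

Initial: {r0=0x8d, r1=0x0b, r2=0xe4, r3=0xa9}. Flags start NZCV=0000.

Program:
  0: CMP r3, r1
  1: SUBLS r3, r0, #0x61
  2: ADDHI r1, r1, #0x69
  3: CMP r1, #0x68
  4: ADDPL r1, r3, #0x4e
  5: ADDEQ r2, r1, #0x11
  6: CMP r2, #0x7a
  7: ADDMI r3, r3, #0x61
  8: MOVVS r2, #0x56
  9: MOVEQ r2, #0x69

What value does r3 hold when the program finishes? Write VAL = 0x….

VAL = 0xa9

0: ✓ CMP  NZCV=1010
1: · SUBLS
2: ✓ ADDHI  r1←0x74
3: ✓ CMP  NZCV=0010
4: ✓ ADDPL  r1←0xf7
5: · ADDEQ
6: ✓ CMP  NZCV=0011
7: · ADDMI
8: ✓ MOVVS  r2←0x56
9: · MOVEQ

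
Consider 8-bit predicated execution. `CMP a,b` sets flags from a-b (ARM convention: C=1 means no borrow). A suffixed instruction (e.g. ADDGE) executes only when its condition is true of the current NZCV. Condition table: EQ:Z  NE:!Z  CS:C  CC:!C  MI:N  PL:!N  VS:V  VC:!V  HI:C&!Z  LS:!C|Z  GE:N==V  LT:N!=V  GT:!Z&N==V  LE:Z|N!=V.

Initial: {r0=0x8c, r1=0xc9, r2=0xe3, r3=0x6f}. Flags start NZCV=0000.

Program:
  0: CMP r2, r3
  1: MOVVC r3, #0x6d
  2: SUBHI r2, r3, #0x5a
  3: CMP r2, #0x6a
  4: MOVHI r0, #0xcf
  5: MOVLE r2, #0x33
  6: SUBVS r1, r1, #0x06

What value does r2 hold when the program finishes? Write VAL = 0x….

[0] flags=0011 → (cmp)
[1] flags=0011 VC?F → skip
[2] flags=0011 HI?T → r2=0x15
[3] flags=1000 → (cmp)
[4] flags=1000 HI?F → skip
[5] flags=1000 LE?T → r2=0x33
[6] flags=1000 VS?F → skip

VAL = 0x33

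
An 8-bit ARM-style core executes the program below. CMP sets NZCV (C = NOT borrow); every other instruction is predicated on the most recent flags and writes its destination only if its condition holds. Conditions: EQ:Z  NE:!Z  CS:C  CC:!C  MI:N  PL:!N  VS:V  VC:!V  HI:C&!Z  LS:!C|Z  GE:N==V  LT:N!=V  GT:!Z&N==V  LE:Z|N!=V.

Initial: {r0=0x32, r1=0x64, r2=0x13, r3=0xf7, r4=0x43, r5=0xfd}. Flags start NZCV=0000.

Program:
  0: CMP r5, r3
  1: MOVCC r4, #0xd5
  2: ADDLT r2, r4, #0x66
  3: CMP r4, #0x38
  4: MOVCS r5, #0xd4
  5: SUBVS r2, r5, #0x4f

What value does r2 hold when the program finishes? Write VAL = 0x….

[0] flags=0010 → (cmp)
[1] flags=0010 CC?F → skip
[2] flags=0010 LT?F → skip
[3] flags=0010 → (cmp)
[4] flags=0010 CS?T → r5=0xd4
[5] flags=0010 VS?F → skip

VAL = 0x13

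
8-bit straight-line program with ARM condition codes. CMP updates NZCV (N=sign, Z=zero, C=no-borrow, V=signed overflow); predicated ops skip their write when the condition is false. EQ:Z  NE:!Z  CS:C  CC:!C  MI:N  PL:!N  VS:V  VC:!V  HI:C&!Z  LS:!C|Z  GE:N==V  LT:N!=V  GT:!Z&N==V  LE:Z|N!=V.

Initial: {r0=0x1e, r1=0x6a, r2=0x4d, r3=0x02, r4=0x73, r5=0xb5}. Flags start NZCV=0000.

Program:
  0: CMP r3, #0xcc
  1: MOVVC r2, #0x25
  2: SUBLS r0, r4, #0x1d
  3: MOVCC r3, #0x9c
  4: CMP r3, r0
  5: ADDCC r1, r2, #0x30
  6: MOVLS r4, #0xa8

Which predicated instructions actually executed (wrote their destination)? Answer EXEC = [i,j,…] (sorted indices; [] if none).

EXEC = [1,2,3]

0: ✓ CMP  NZCV=0000
1: ✓ MOVVC  r2←0x25
2: ✓ SUBLS  r0←0x56
3: ✓ MOVCC  r3←0x9c
4: ✓ CMP  NZCV=0011
5: · ADDCC
6: · MOVLS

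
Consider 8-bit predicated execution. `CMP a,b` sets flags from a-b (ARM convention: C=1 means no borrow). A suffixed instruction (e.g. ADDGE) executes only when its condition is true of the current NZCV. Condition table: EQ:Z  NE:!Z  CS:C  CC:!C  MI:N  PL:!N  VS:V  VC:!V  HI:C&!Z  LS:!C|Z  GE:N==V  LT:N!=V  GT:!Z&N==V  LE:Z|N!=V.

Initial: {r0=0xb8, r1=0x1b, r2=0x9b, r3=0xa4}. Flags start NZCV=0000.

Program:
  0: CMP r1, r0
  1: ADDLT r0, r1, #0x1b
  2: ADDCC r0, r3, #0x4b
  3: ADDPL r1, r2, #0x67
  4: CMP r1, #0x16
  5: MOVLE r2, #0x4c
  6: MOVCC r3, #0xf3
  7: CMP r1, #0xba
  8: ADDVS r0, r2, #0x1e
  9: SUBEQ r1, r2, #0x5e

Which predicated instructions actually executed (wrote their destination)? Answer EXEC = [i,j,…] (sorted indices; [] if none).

EXEC = [2,3,5,6]

0: ✓ CMP  NZCV=0000
1: · ADDLT
2: ✓ ADDCC  r0←0xef
3: ✓ ADDPL  r1←0x02
4: ✓ CMP  NZCV=1000
5: ✓ MOVLE  r2←0x4c
6: ✓ MOVCC  r3←0xf3
7: ✓ CMP  NZCV=0000
8: · ADDVS
9: · SUBEQ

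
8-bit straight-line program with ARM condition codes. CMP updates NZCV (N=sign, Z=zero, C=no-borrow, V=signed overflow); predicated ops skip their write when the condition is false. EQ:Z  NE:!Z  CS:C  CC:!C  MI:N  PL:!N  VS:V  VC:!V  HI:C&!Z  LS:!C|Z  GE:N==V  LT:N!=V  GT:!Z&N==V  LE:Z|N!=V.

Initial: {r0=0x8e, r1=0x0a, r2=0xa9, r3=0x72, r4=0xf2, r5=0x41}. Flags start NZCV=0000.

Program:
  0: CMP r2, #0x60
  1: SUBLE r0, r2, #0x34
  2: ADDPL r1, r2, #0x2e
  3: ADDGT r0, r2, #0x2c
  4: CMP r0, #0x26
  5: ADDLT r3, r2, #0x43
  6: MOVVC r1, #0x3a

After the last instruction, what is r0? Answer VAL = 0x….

VAL = 0x75

0: ✓ CMP  NZCV=0011
1: ✓ SUBLE  r0←0x75
2: ✓ ADDPL  r1←0xd7
3: · ADDGT
4: ✓ CMP  NZCV=0010
5: · ADDLT
6: ✓ MOVVC  r1←0x3a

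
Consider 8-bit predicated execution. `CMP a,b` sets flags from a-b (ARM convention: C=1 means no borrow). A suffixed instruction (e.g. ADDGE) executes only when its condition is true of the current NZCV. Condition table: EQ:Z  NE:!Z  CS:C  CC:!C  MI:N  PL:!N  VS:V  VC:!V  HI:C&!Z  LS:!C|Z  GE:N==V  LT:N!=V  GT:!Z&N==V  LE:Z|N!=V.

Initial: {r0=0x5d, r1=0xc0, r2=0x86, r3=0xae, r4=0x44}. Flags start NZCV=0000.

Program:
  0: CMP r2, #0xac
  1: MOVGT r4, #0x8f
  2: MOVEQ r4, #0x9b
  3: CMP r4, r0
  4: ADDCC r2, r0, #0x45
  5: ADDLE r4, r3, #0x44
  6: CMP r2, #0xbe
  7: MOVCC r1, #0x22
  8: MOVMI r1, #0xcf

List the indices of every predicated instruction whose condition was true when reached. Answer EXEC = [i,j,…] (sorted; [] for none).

0: ✓ CMP  NZCV=1000
1: · MOVGT
2: · MOVEQ
3: ✓ CMP  NZCV=1000
4: ✓ ADDCC  r2←0xa2
5: ✓ ADDLE  r4←0xf2
6: ✓ CMP  NZCV=1000
7: ✓ MOVCC  r1←0x22
8: ✓ MOVMI  r1←0xcf

EXEC = [4,5,7,8]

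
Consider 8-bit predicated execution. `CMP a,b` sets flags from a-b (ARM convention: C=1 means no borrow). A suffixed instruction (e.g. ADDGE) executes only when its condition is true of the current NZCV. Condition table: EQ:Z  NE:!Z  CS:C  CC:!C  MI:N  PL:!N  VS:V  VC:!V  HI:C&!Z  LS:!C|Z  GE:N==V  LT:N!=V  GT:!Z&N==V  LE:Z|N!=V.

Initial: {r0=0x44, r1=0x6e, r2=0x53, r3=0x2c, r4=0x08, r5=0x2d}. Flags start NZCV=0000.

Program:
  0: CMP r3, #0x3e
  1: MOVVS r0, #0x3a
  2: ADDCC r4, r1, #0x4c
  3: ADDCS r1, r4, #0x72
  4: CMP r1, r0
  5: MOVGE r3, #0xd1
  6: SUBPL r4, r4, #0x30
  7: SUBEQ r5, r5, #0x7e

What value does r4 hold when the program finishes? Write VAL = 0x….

VAL = 0x8a

[0] flags=1000 → (cmp)
[1] flags=1000 VS?F → skip
[2] flags=1000 CC?T → r4=0xba
[3] flags=1000 CS?F → skip
[4] flags=0010 → (cmp)
[5] flags=0010 GE?T → r3=0xd1
[6] flags=0010 PL?T → r4=0x8a
[7] flags=0010 EQ?F → skip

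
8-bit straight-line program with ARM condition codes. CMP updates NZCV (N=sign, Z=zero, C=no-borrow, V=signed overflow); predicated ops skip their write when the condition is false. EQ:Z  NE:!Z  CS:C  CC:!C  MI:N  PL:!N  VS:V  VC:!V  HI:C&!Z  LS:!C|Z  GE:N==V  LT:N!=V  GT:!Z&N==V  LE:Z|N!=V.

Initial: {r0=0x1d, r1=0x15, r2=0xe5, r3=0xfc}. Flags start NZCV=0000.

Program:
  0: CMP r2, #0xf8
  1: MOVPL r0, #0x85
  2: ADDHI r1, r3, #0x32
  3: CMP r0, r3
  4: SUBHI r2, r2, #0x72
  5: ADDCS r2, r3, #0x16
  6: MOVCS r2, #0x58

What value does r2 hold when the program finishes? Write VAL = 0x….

[0] flags=1000 → (cmp)
[1] flags=1000 PL?F → skip
[2] flags=1000 HI?F → skip
[3] flags=0000 → (cmp)
[4] flags=0000 HI?F → skip
[5] flags=0000 CS?F → skip
[6] flags=0000 CS?F → skip

VAL = 0xe5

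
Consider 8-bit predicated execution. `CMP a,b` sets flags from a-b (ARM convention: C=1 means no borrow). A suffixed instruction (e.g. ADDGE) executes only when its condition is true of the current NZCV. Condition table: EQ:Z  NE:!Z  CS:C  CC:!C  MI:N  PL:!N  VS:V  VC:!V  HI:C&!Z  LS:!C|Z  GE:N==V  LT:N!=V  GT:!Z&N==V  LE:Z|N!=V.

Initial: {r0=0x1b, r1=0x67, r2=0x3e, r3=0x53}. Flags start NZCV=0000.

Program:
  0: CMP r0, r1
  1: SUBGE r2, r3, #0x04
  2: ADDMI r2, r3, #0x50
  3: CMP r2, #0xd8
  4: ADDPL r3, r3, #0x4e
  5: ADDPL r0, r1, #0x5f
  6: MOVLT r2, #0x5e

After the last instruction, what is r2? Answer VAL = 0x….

VAL = 0x5e

0: ✓ CMP  NZCV=1000
1: · SUBGE
2: ✓ ADDMI  r2←0xa3
3: ✓ CMP  NZCV=1000
4: · ADDPL
5: · ADDPL
6: ✓ MOVLT  r2←0x5e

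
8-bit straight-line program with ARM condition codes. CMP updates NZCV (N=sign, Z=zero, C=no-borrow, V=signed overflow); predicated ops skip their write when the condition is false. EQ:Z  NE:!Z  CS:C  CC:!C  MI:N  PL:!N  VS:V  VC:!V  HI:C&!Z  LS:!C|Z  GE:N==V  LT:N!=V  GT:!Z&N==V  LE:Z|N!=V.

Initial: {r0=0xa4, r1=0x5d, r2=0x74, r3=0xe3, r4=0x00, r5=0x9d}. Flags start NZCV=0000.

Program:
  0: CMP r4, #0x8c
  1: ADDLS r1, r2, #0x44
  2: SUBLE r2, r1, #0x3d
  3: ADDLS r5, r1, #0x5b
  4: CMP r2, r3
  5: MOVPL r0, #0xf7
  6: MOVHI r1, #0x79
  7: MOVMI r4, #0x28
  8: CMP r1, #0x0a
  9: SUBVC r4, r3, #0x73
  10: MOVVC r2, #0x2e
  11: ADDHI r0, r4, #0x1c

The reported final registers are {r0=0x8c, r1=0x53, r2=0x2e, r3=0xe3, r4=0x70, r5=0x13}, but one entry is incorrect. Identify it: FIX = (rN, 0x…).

0: ✓ CMP  NZCV=0000
1: ✓ ADDLS  r1←0xb8
2: · SUBLE
3: ✓ ADDLS  r5←0x13
4: ✓ CMP  NZCV=1001
5: · MOVPL
6: · MOVHI
7: ✓ MOVMI  r4←0x28
8: ✓ CMP  NZCV=1010
9: ✓ SUBVC  r4←0x70
10: ✓ MOVVC  r2←0x2e
11: ✓ ADDHI  r0←0x8c

FIX = (r1, 0xb8)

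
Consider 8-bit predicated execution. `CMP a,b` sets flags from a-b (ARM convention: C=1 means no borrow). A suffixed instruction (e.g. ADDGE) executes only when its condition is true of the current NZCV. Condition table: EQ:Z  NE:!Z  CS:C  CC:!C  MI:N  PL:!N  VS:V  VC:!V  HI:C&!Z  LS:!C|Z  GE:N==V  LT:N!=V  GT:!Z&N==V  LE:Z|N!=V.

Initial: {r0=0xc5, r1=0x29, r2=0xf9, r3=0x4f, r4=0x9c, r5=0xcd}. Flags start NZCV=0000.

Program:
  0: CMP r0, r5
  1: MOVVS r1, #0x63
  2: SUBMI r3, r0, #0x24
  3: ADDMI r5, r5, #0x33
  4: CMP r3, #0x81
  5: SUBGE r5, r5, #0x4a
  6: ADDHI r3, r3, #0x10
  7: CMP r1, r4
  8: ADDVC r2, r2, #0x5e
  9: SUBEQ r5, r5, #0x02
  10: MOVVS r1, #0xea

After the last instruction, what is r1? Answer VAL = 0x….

VAL = 0xea

0: ✓ CMP  NZCV=1000
1: · MOVVS
2: ✓ SUBMI  r3←0xa1
3: ✓ ADDMI  r5←0x00
4: ✓ CMP  NZCV=0010
5: ✓ SUBGE  r5←0xb6
6: ✓ ADDHI  r3←0xb1
7: ✓ CMP  NZCV=1001
8: · ADDVC
9: · SUBEQ
10: ✓ MOVVS  r1←0xea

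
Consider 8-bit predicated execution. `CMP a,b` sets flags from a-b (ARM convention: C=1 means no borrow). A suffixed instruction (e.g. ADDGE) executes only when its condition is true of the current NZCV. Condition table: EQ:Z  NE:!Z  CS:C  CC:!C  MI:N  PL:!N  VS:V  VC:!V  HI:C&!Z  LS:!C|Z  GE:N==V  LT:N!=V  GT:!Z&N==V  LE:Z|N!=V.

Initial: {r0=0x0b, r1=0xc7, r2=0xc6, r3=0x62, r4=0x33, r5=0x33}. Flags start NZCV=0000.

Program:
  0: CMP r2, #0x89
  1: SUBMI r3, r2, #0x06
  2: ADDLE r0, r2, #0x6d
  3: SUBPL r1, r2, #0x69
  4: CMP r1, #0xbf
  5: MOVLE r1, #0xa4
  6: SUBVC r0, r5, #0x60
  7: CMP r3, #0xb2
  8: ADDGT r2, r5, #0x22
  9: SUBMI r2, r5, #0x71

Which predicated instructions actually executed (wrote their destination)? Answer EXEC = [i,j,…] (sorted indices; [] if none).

EXEC = [3,8,9]

[0] flags=0010 → (cmp)
[1] flags=0010 MI?F → skip
[2] flags=0010 LE?F → skip
[3] flags=0010 PL?T → r1=0x5d
[4] flags=1001 → (cmp)
[5] flags=1001 LE?F → skip
[6] flags=1001 VC?F → skip
[7] flags=1001 → (cmp)
[8] flags=1001 GT?T → r2=0x55
[9] flags=1001 MI?T → r2=0xc2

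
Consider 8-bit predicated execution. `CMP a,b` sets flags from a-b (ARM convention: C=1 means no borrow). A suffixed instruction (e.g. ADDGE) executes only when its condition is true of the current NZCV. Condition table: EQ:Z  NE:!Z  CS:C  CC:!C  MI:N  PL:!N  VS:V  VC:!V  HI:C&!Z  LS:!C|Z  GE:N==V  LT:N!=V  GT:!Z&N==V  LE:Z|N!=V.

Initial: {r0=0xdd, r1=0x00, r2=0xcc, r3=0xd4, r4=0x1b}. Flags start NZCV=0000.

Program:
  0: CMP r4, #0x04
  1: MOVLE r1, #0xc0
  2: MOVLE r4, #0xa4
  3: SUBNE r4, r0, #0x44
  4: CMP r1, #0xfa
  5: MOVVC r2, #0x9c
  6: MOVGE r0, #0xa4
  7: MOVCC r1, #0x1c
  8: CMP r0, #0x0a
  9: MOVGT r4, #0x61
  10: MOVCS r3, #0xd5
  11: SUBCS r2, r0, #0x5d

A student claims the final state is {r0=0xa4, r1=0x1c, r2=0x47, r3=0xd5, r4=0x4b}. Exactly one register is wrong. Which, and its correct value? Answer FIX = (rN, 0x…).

FIX = (r4, 0x99)

[0] flags=0010 → (cmp)
[1] flags=0010 LE?F → skip
[2] flags=0010 LE?F → skip
[3] flags=0010 NE?T → r4=0x99
[4] flags=0000 → (cmp)
[5] flags=0000 VC?T → r2=0x9c
[6] flags=0000 GE?T → r0=0xa4
[7] flags=0000 CC?T → r1=0x1c
[8] flags=1010 → (cmp)
[9] flags=1010 GT?F → skip
[10] flags=1010 CS?T → r3=0xd5
[11] flags=1010 CS?T → r2=0x47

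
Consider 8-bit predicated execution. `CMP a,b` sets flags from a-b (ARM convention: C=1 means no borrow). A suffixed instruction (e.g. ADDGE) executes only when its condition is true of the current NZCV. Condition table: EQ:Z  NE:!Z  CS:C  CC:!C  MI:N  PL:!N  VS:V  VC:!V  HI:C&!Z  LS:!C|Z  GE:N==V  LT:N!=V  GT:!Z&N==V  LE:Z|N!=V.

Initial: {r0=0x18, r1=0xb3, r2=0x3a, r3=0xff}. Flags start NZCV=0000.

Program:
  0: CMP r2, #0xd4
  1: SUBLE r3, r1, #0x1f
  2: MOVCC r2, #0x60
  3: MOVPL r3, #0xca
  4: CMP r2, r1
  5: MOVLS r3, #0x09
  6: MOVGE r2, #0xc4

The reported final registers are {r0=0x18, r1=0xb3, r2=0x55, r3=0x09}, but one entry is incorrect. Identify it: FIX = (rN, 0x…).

0: ✓ CMP  NZCV=0000
1: · SUBLE
2: ✓ MOVCC  r2←0x60
3: ✓ MOVPL  r3←0xca
4: ✓ CMP  NZCV=1001
5: ✓ MOVLS  r3←0x09
6: ✓ MOVGE  r2←0xc4

FIX = (r2, 0xc4)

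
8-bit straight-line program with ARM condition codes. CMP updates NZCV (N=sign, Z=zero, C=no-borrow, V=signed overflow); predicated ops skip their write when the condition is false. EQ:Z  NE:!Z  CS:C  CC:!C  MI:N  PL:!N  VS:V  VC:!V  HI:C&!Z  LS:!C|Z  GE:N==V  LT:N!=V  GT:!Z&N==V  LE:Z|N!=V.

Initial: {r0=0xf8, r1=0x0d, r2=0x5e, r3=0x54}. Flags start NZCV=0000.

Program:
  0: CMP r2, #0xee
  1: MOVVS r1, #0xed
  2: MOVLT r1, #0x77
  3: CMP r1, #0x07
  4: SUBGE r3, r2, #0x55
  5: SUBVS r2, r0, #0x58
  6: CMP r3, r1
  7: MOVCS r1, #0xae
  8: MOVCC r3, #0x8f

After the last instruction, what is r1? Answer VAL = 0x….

[0] flags=0000 → (cmp)
[1] flags=0000 VS?F → skip
[2] flags=0000 LT?F → skip
[3] flags=0010 → (cmp)
[4] flags=0010 GE?T → r3=0x09
[5] flags=0010 VS?F → skip
[6] flags=1000 → (cmp)
[7] flags=1000 CS?F → skip
[8] flags=1000 CC?T → r3=0x8f

VAL = 0x0d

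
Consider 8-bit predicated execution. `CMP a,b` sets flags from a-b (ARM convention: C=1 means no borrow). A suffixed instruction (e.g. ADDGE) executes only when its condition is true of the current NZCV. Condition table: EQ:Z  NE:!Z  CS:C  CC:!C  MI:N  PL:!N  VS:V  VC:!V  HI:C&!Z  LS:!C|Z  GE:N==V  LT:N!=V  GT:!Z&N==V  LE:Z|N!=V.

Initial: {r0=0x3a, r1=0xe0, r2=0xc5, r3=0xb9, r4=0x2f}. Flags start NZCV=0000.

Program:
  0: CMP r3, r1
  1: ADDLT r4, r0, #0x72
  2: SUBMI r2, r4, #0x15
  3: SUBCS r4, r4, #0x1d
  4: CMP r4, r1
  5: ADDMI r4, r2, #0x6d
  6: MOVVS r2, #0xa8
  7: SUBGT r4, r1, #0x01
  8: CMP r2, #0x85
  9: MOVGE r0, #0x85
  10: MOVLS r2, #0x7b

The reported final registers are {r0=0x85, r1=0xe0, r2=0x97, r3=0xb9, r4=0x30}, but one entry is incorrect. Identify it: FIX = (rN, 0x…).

FIX = (r4, 0x04)

[0] flags=1000 → (cmp)
[1] flags=1000 LT?T → r4=0xac
[2] flags=1000 MI?T → r2=0x97
[3] flags=1000 CS?F → skip
[4] flags=1000 → (cmp)
[5] flags=1000 MI?T → r4=0x04
[6] flags=1000 VS?F → skip
[7] flags=1000 GT?F → skip
[8] flags=0010 → (cmp)
[9] flags=0010 GE?T → r0=0x85
[10] flags=0010 LS?F → skip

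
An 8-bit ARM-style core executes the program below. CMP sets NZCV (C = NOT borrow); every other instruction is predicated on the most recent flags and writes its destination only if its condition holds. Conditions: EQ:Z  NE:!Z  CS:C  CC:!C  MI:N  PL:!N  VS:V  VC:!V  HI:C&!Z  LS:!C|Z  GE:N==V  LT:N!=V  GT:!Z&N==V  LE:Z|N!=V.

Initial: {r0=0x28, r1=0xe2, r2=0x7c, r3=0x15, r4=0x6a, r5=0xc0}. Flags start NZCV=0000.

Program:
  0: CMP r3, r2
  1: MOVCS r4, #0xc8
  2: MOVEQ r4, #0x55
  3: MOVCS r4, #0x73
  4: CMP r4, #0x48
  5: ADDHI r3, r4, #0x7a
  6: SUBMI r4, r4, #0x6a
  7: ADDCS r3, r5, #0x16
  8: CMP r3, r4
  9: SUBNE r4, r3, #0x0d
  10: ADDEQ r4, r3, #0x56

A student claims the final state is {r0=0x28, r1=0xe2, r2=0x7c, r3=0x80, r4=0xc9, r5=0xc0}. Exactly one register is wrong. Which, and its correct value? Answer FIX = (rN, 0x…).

FIX = (r3, 0xd6)

[0] flags=1000 → (cmp)
[1] flags=1000 CS?F → skip
[2] flags=1000 EQ?F → skip
[3] flags=1000 CS?F → skip
[4] flags=0010 → (cmp)
[5] flags=0010 HI?T → r3=0xe4
[6] flags=0010 MI?F → skip
[7] flags=0010 CS?T → r3=0xd6
[8] flags=0011 → (cmp)
[9] flags=0011 NE?T → r4=0xc9
[10] flags=0011 EQ?F → skip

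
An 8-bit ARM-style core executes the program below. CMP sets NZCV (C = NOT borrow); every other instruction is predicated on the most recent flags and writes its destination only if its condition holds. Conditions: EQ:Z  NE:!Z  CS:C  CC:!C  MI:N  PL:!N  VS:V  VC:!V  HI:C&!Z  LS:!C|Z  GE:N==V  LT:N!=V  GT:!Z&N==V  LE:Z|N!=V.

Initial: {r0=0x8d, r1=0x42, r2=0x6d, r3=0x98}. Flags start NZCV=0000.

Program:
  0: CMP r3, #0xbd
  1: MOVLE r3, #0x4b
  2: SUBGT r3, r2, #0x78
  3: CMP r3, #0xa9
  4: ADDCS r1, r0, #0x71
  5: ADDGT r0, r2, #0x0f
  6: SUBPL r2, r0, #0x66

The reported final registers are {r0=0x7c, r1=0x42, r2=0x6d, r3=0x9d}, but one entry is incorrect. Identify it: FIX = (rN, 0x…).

0: ✓ CMP  NZCV=1000
1: ✓ MOVLE  r3←0x4b
2: · SUBGT
3: ✓ CMP  NZCV=1001
4: · ADDCS
5: ✓ ADDGT  r0←0x7c
6: · SUBPL

FIX = (r3, 0x4b)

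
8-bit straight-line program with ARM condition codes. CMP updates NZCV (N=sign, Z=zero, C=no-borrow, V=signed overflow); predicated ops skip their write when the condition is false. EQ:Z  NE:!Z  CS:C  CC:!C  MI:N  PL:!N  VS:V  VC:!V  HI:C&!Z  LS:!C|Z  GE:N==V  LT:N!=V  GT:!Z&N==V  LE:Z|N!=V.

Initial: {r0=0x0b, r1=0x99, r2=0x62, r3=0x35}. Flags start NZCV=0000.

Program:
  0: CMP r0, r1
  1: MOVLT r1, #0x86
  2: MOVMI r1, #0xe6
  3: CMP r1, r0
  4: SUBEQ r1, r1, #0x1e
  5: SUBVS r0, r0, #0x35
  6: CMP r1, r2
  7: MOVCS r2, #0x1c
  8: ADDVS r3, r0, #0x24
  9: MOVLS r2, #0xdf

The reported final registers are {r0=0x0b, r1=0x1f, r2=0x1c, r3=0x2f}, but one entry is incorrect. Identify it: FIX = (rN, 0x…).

0: ✓ CMP  NZCV=0000
1: · MOVLT
2: · MOVMI
3: ✓ CMP  NZCV=1010
4: · SUBEQ
5: · SUBVS
6: ✓ CMP  NZCV=0011
7: ✓ MOVCS  r2←0x1c
8: ✓ ADDVS  r3←0x2f
9: · MOVLS

FIX = (r1, 0x99)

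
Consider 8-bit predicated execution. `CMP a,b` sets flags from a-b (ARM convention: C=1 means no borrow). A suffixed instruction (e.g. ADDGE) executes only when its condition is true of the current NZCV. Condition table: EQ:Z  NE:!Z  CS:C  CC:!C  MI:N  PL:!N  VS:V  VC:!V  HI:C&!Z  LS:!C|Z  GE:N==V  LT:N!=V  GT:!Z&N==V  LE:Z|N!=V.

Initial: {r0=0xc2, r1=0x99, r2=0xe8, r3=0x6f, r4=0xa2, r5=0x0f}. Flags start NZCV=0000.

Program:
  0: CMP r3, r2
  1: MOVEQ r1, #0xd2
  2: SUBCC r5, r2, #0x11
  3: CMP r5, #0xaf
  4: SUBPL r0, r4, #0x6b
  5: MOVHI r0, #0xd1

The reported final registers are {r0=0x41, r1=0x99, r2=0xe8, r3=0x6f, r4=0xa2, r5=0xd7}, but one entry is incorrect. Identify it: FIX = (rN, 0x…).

FIX = (r0, 0xd1)

0: ✓ CMP  NZCV=1001
1: · MOVEQ
2: ✓ SUBCC  r5←0xd7
3: ✓ CMP  NZCV=0010
4: ✓ SUBPL  r0←0x37
5: ✓ MOVHI  r0←0xd1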